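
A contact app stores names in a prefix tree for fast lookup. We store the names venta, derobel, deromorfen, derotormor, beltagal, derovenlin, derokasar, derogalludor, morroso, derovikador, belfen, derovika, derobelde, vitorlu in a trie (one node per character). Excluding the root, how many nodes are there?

75

For each word, the new-node count is its length minus the longest prefix already in the trie:
  "venta" → 5 new (v, e, n, t, a)
  "derobel" → 7 new (d, e, r, o, b, e, l)
  "deromorfen" → prefix "dero" already present; 6 new (m, o, r, f, e, n)
  "derotormor" → prefix "dero" already present; 6 new (t, o, r, m, o, r)
  "beltagal" → 8 new (b, e, l, t, a, g, a, l)
  "derovenlin" → prefix "dero" already present; 6 new (v, e, n, l, i, n)
  "derokasar" → prefix "dero" already present; 5 new (k, a, s, a, r)
  "derogalludor" → prefix "dero" already present; 8 new (g, a, l, l, u, d, o, r)
  "morroso" → 7 new (m, o, r, r, o, s, o)
  "derovikador" → prefix "derov" already present; 6 new (i, k, a, d, o, r)
  "belfen" → prefix "bel" already present; 3 new (f, e, n)
  "derovika" → prefix "derovika" already present; 0 new (none)
  "derobelde" → prefix "derobel" already present; 2 new (d, e)
  "vitorlu" → prefix "v" already present; 6 new (i, t, o, r, l, u)
Total nodes = 5 + 7 + 6 + 6 + 8 + 6 + 5 + 8 + 7 + 6 + 3 + 0 + 2 + 6 = 75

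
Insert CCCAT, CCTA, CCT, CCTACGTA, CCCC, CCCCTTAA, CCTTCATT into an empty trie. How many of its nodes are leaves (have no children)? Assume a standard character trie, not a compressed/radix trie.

4

A leaf is a node with no children — equivalently, the end of a word that is not a proper prefix of any other stored word.
Those words: "CCCAT", "CCCCTTAA", "CCTACGTA", "CCTTCATT"
Leaf count: 4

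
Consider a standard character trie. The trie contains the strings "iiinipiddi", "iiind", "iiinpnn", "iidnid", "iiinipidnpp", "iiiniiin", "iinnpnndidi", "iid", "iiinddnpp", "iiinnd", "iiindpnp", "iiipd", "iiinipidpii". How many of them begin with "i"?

13

Filter for entries beginning with "i":
Matches: "iid", "iidnid", "iiind", "iiinddnpp", "iiindpnp", "iiiniiin", "iiinipiddi", "iiinipidnpp", "iiinipidpii", "iiinnd", "iiinpnn", "iiipd", "iinnpnndidi"
Count: 13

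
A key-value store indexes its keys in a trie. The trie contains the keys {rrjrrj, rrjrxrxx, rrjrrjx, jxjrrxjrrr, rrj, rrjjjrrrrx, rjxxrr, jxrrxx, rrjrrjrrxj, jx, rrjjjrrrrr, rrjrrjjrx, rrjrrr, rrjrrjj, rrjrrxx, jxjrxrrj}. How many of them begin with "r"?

12

Filter for entries beginning with "r":
Matches: "rjxxrr", "rrj", "rrjjjrrrrr", "rrjjjrrrrx", "rrjrrj", "rrjrrjj", "rrjrrjjrx", "rrjrrjrrxj", "rrjrrjx", "rrjrrr", "rrjrrxx", "rrjrxrxx"
Count: 12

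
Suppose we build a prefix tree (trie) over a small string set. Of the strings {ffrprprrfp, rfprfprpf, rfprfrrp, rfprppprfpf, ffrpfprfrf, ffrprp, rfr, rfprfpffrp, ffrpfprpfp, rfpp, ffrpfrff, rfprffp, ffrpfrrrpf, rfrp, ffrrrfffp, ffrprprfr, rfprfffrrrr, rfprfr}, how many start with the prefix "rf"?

Filter for entries beginning with "rf":
Matches: "rfpp", "rfprfffrrrr", "rfprffp", "rfprfpffrp", "rfprfprpf", "rfprfr", "rfprfrrp", "rfprppprfpf", "rfr", "rfrp"
Count: 10

10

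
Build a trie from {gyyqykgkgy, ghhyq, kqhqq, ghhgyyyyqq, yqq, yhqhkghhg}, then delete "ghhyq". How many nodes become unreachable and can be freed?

2

A node on "ghhyq"'s path can go only if nothing else ends at it or branches off below it.
The suffix "yq" (2 nodes) is used only by "ghhyq"; the node for "ghh" still has the child "g", so pruning stops there.
Nodes removed: 2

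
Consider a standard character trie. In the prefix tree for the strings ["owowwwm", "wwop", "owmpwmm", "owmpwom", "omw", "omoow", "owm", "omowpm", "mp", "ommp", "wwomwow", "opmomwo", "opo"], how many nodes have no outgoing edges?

A leaf is a node with no children — equivalently, the end of a word that is not a proper prefix of any other stored word.
Those words: "mp", "ommp", "omoow", "omowpm", "omw", "opmomwo", "opo", "owmpwmm", "owmpwom", "owowwwm", "wwomwow", "wwop"
Leaf count: 12

12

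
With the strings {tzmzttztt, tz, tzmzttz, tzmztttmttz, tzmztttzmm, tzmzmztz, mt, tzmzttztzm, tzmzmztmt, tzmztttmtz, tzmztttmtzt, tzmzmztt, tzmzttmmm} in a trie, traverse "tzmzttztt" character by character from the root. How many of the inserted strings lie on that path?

3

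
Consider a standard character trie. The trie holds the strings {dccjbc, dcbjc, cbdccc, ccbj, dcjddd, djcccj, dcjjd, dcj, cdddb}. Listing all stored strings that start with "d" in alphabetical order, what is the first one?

Filter for "d…" and sort: "dcbjc", "dccjbc", "dcj", "dcjddd", "dcjjd", "djcccj"
Position 1: dcbjc

dcbjc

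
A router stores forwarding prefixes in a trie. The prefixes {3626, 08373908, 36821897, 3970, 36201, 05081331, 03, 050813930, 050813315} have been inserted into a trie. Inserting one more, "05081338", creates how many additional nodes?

1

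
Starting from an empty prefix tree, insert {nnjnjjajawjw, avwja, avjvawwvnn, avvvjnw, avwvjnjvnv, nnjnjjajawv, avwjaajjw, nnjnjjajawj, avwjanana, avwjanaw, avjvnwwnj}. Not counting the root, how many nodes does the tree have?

Trace insertions, counting only characters that open a new branch:
  "nnjnjjajawjw" → 12 new (n, n, j, n, j, j, a, j, a, w, j, w)
  "avwja" → 5 new (a, v, w, j, a)
  "avjvawwvnn" → prefix "av" already present; 8 new (j, v, a, w, w, v, n, n)
  "avvvjnw" → prefix "av" already present; 5 new (v, v, j, n, w)
  "avwvjnjvnv" → prefix "avw" already present; 7 new (v, j, n, j, v, n, v)
  "nnjnjjajawv" → prefix "nnjnjjajaw" already present; 1 new (v)
  "avwjaajjw" → prefix "avwja" already present; 4 new (a, j, j, w)
  "nnjnjjajawj" → prefix "nnjnjjajawj" already present; 0 new (none)
  "avwjanana" → prefix "avwja" already present; 4 new (n, a, n, a)
  "avwjanaw" → prefix "avwjana" already present; 1 new (w)
  "avjvnwwnj" → prefix "avjv" already present; 5 new (n, w, w, n, j)
Total nodes = 12 + 5 + 8 + 5 + 7 + 1 + 4 + 0 + 4 + 1 + 5 = 52

52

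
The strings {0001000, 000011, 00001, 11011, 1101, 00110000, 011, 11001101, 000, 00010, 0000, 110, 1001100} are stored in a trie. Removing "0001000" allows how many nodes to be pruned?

2

After clearing the end-marker at "0001000", prune upward until reaching a node still needed by another word.
The suffix "00" (2 nodes) is used only by "0001000"; "00010" is itself a stored word, so pruning stops there.
Nodes removed: 2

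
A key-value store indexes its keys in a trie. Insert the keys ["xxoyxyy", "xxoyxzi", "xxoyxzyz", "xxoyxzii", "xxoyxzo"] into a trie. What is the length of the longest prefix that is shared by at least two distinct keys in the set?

Look for the deepest trie node that still has at least two words in its subtree.
"xxoyxzi" and "xxoyxzii" agree on "xxoyxzi" (7 characters) before diverging; nothing deeper is shared.
Longest shared-prefix length: 7

7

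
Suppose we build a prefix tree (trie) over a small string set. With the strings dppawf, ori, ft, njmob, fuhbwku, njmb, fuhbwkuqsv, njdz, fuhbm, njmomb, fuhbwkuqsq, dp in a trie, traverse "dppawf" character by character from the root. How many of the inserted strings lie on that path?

2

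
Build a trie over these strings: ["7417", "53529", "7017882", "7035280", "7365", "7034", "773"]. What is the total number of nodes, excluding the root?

Count nodes per top-level branch (shared prefixes stored once):
  '5'-branch (53529): 5 nodes
  '7'-branch (7017882, 7034, 7035280, 7365, 7417, 773): 21 nodes
Sum: 26

26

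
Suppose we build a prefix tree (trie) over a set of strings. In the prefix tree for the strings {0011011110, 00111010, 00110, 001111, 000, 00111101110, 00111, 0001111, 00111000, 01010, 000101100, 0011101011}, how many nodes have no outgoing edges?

A leaf is a node with no children — equivalently, the end of a word that is not a proper prefix of any other stored word.
Those words: "000101100", "0001111", "0011011110", "00111000", "0011101011", "00111101110", "01010"
Leaf count: 7

7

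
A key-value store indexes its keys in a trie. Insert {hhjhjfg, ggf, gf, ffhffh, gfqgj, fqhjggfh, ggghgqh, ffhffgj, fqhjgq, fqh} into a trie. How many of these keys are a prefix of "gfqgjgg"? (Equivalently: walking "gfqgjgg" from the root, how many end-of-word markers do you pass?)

Check each prefix of "gfqgjgg" against the stored set — each match is an end-marker on the path.
Prefixes of the query that are stored words: "gf", "gfqgj"
Count: 2

2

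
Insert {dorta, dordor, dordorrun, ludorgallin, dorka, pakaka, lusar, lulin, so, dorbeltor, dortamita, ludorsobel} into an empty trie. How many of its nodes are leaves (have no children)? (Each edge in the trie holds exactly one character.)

Leaves are exactly the stored words that no other stored word extends.
Those words: "dorbeltor", "dordorrun", "dorka", "dortamita", "ludorgallin", "ludorsobel", "lulin", "lusar", "pakaka", "so"
Leaf count: 10

10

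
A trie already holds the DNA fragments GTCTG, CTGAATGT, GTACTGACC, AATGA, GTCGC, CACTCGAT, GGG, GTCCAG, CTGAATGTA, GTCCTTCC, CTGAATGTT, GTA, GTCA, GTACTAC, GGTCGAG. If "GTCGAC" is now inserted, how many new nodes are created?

2

The longest prefix of "GTCGAC" already in the trie is "GTCG" (length 4).
New nodes needed: |"GTCGAC"| − 4 = 6 − 4 = 2.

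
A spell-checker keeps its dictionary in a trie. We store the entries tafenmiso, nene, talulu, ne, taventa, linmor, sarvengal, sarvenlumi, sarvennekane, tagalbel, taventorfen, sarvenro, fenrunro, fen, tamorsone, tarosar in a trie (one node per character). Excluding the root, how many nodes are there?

For each word, the new-node count is its length minus the longest prefix already in the trie:
  "tafenmiso" → 9 new (t, a, f, e, n, m, i, s, o)
  "nene" → 4 new (n, e, n, e)
  "talulu" → prefix "ta" already present; 4 new (l, u, l, u)
  "ne" → prefix "ne" already present; 0 new (none)
  "taventa" → prefix "ta" already present; 5 new (v, e, n, t, a)
  "linmor" → 6 new (l, i, n, m, o, r)
  "sarvengal" → 9 new (s, a, r, v, e, n, g, a, l)
  "sarvenlumi" → prefix "sarven" already present; 4 new (l, u, m, i)
  "sarvennekane" → prefix "sarven" already present; 6 new (n, e, k, a, n, e)
  "tagalbel" → prefix "ta" already present; 6 new (g, a, l, b, e, l)
  "taventorfen" → prefix "tavent" already present; 5 new (o, r, f, e, n)
  "sarvenro" → prefix "sarven" already present; 2 new (r, o)
  "fenrunro" → 8 new (f, e, n, r, u, n, r, o)
  "fen" → prefix "fen" already present; 0 new (none)
  "tamorsone" → prefix "ta" already present; 7 new (m, o, r, s, o, n, e)
  "tarosar" → prefix "ta" already present; 5 new (r, o, s, a, r)
Total nodes = 9 + 4 + 4 + 0 + 5 + 6 + 9 + 4 + 6 + 6 + 5 + 2 + 8 + 0 + 7 + 5 = 80

80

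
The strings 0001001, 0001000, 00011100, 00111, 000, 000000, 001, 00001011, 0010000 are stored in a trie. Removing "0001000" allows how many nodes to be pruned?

1

A node on "0001000"'s path can go only if nothing else ends at it or branches off below it.
The suffix "0" (1 node) is used only by "0001000"; the node for "000100" still has the child "1", so pruning stops there.
Nodes removed: 1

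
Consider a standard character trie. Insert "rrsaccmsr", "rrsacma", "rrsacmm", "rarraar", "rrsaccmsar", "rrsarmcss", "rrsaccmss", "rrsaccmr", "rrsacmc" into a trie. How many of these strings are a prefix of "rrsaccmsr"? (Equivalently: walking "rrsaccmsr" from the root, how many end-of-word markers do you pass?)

1

Walk "rrsaccmsr" from the root; an end-of-word marker is hit whenever a stored word is a prefix of "rrsaccmsr".
Prefixes of the query that are stored words: "rrsaccmsr"
Count: 1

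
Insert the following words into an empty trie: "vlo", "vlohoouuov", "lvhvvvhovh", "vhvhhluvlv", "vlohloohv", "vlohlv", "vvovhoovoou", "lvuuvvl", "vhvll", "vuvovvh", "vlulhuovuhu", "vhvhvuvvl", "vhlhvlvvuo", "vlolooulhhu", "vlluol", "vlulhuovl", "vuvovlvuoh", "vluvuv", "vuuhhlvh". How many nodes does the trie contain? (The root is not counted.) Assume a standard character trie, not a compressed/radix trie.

Count nodes per top-level branch (shared prefixes stored once):
  'l'-branch (lvhvvvhovh, lvuuvvl): 15 nodes
  'v'-branch (vhlhvlvvuo, vhvhhluvlv, vhvhvuvvl, vhvll, vlluol, vlo, vlohloohv, vlohlv, vlohoouuov, vlolooulhhu, vlulhuovl, vlulhuovuhu, vluvuv, vuuhhlvh, vuvovlvuoh, vuvovvh, vvovhoovoou): 92 nodes
Sum: 107

107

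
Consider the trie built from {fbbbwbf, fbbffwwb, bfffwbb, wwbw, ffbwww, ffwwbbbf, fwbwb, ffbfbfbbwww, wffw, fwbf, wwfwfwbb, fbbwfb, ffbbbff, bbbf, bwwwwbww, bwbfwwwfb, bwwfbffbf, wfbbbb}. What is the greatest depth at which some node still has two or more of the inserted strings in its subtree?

Look for the deepest trie node that still has at least two words in its subtree.
"bwwfbffbf" and "bwwwwbww" agree on "bww" (3 characters) before diverging; nothing deeper is shared.
Longest shared-prefix length: 3

3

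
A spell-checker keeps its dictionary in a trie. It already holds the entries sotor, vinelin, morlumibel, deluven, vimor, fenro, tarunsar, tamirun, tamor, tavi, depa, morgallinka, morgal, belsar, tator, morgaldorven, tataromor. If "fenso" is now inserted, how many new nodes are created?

2

The longest prefix of "fenso" already in the trie is "fen" (length 3).
New nodes needed: |"fenso"| − 3 = 5 − 3 = 2.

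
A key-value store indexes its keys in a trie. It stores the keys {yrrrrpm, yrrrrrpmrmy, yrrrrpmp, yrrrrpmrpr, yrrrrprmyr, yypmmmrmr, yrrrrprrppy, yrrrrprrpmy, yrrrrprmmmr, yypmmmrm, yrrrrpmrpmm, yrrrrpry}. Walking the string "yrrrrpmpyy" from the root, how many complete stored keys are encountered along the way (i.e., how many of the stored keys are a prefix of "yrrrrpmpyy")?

2

Walk "yrrrrpmpyy" from the root; an end-of-word marker is hit whenever a stored word is a prefix of "yrrrrpmpyy".
Prefixes of the query that are stored words: "yrrrrpm", "yrrrrpmp"
Count: 2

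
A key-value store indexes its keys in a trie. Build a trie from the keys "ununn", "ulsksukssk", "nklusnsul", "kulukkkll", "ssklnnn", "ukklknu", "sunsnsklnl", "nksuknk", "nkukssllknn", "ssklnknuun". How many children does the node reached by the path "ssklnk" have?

1

Walk "ssklnk" from the root, arriving at one node.
Characters that immediately follow "ssklnk" among the stored strings: {n}.
That node has 1 child edge.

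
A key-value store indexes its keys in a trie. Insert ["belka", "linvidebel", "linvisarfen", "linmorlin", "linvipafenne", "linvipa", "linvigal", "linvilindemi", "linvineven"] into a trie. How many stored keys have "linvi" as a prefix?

7

Walk to "linvi"; the words in its subtree are exactly those with that prefix.
Words under "linvi": linvidebel, linvigal, linvilindemi, linvineven, linvipa, linvipafenne, linvisarfen
Count: 7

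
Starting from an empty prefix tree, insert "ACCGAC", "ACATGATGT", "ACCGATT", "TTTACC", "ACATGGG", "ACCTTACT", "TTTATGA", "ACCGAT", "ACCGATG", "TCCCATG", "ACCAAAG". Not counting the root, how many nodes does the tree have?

Count nodes per top-level branch (shared prefixes stored once):
  'A'-branch (ACATGATGT, ACATGGG, ACCAAAG, ACCGAC, ACCGAT, ACCGATG, ACCGATT, ACCTTACT): 27 nodes
  'T'-branch (TCCCATG, TTTACC, TTTATGA): 15 nodes
Sum: 42

42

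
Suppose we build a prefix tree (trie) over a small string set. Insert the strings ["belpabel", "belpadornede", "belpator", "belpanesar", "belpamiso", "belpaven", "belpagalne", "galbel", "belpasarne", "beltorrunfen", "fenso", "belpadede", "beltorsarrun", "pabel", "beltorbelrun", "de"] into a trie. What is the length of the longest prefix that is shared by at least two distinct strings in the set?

6

Equivalently: take the maximum, over all pairs, of their longest common prefix length.
"belpadede" and "belpadornede" agree on "belpad" (6 characters) before diverging; nothing deeper is shared.
Longest shared-prefix length: 6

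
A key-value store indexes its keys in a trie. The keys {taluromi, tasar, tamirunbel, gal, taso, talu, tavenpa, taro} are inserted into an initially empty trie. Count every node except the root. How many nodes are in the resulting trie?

For each word, the new-node count is its length minus the longest prefix already in the trie:
  "taluromi" → 8 new (t, a, l, u, r, o, m, i)
  "tasar" → prefix "ta" already present; 3 new (s, a, r)
  "tamirunbel" → prefix "ta" already present; 8 new (m, i, r, u, n, b, e, l)
  "gal" → 3 new (g, a, l)
  "taso" → prefix "tas" already present; 1 new (o)
  "talu" → prefix "talu" already present; 0 new (none)
  "tavenpa" → prefix "ta" already present; 5 new (v, e, n, p, a)
  "taro" → prefix "ta" already present; 2 new (r, o)
Total nodes = 8 + 3 + 8 + 3 + 1 + 0 + 5 + 2 = 30

30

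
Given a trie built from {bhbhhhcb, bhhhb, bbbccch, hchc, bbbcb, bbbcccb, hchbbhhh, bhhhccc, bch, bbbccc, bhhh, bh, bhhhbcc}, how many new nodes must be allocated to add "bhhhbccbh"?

2

"bhhhbcc" is already a path in the trie; the remaining "bh" must be added.
Each of the 2 remaining characters creates one node.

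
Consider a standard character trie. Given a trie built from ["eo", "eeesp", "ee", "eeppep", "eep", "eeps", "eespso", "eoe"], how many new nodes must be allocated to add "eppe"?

The longest prefix of "eppe" already in the trie is "e" (length 1).
New nodes needed: |"eppe"| − 1 = 4 − 1 = 3.

3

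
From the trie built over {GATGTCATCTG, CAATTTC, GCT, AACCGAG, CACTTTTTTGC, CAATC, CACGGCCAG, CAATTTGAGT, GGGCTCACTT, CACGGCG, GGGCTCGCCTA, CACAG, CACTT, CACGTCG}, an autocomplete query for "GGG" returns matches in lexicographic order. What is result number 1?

GGGCTCACTT

Filter for "GGG…" and sort: "GGGCTCACTT", "GGGCTCGCCTA"
The 1st is GGGCTCACTT.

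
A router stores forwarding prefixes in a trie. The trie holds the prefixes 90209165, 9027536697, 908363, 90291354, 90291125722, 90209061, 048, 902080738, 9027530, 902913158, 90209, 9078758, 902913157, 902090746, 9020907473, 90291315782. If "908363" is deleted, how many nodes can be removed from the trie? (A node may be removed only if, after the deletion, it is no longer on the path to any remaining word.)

4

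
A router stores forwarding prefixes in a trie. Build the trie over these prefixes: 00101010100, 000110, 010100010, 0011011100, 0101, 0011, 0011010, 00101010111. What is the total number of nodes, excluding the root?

33

Trace insertions, counting only characters that open a new branch:
  "00101010100" → 11 new (0, 0, 1, 0, 1, 0, 1, 0, 1, 0, 0)
  "000110" → prefix "00" already present; 4 new (0, 1, 1, 0)
  "010100010" → prefix "0" already present; 8 new (1, 0, 1, 0, 0, 0, 1, 0)
  "0011011100" → prefix "001" already present; 7 new (1, 0, 1, 1, 1, 0, 0)
  "0101" → prefix "0101" already present; 0 new (none)
  "0011" → prefix "0011" already present; 0 new (none)
  "0011010" → prefix "001101" already present; 1 new (0)
  "00101010111" → prefix "001010101" already present; 2 new (1, 1)
Total nodes = 11 + 4 + 8 + 7 + 0 + 0 + 1 + 2 = 33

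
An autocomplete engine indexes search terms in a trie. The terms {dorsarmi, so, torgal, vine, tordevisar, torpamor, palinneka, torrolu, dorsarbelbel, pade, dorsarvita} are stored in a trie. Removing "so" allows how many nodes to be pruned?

A node on "so"'s path can go only if nothing else ends at it or branches off below it.
No other word shares any prefix with "so", so all 2 of its nodes go.
Nodes removed: 2

2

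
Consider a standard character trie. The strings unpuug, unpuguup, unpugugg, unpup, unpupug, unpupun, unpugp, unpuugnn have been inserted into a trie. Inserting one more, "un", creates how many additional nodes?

0

"un" is already a full path in the trie; only an end-marker is added.
No new nodes are needed: 0.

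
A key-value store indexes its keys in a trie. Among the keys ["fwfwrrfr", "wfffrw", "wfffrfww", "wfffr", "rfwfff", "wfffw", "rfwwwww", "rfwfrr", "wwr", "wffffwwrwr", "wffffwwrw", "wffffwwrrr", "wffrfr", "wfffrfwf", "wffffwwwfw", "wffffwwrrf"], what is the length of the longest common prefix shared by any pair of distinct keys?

Look for the deepest trie node that still has at least two words in its subtree.
e.g. "wffffwwrrf" and "wffffwwrrr" share the prefix "wffffwwrr" of length 9; no pair shares a longer one.
Longest shared-prefix length: 9

9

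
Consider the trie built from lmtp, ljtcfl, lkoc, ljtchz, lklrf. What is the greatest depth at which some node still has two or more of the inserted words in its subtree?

4

The deepest shared node is where two words last agree before diverging.
"ljtcfl" and "ljtchz" agree on "ljtc" (4 characters) before diverging; nothing deeper is shared.
Longest shared-prefix length: 4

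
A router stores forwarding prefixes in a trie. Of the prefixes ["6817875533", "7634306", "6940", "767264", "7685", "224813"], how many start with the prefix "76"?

Traverse to the node for "76", then collect every word in that subtree.
Words under "76": 7634306, 767264, 7685
Count: 3

3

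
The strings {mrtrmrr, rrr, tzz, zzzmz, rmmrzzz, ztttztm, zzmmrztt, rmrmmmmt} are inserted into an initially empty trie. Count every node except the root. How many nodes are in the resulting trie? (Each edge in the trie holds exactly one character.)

Count nodes per top-level branch (shared prefixes stored once):
  'm'-branch (mrtrmrr): 7 nodes
  'r'-branch (rmmrzzz, rmrmmmmt, rrr): 15 nodes
  't'-branch (tzz): 3 nodes
  'z'-branch (ztttztm, zzmmrztt, zzzmz): 17 nodes
Sum: 42

42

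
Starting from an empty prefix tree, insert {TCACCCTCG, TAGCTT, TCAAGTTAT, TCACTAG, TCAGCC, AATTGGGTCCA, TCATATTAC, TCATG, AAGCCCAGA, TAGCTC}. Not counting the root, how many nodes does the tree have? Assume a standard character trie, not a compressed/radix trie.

52

For each word, the new-node count is its length minus the longest prefix already in the trie:
  "TCACCCTCG" → 9 new (T, C, A, C, C, C, T, C, G)
  "TAGCTT" → prefix "T" already present; 5 new (A, G, C, T, T)
  "TCAAGTTAT" → prefix "TCA" already present; 6 new (A, G, T, T, A, T)
  "TCACTAG" → prefix "TCAC" already present; 3 new (T, A, G)
  "TCAGCC" → prefix "TCA" already present; 3 new (G, C, C)
  "AATTGGGTCCA" → 11 new (A, A, T, T, G, G, G, T, C, C, A)
  "TCATATTAC" → prefix "TCA" already present; 6 new (T, A, T, T, A, C)
  "TCATG" → prefix "TCAT" already present; 1 new (G)
  "AAGCCCAGA" → prefix "AA" already present; 7 new (G, C, C, C, A, G, A)
  "TAGCTC" → prefix "TAGCT" already present; 1 new (C)
Total nodes = 9 + 5 + 6 + 3 + 3 + 11 + 6 + 1 + 7 + 1 = 52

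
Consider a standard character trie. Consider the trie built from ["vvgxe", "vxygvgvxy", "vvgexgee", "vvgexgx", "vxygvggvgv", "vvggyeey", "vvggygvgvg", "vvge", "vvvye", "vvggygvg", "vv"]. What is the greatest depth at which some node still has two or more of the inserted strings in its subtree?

Look for the deepest trie node that still has at least two words in its subtree.
e.g. "vvggygvg" and "vvggygvgvg" share the prefix "vvggygvg" of length 8; no pair shares a longer one.
Longest shared-prefix length: 8

8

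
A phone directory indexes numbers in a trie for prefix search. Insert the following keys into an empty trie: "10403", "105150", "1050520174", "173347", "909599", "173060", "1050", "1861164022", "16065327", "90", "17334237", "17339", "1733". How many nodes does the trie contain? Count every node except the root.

Insert word by word; a character creates a node only if that edge doesn't already exist:
  "10403" → 5 new (1, 0, 4, 0, 3)
  "105150" → prefix "10" already present; 4 new (5, 1, 5, 0)
  "1050520174" → prefix "105" already present; 7 new (0, 5, 2, 0, 1, 7, 4)
  "173347" → prefix "1" already present; 5 new (7, 3, 3, 4, 7)
  "909599" → 6 new (9, 0, 9, 5, 9, 9)
  "173060" → prefix "173" already present; 3 new (0, 6, 0)
  "1050" → prefix "1050" already present; 0 new (none)
  "1861164022" → prefix "1" already present; 9 new (8, 6, 1, 1, 6, 4, 0, 2, 2)
  "16065327" → prefix "1" already present; 7 new (6, 0, 6, 5, 3, 2, 7)
  "90" → prefix "90" already present; 0 new (none)
  "17334237" → prefix "17334" already present; 3 new (2, 3, 7)
  "17339" → prefix "1733" already present; 1 new (9)
  "1733" → prefix "1733" already present; 0 new (none)
Total nodes = 5 + 4 + 7 + 5 + 6 + 3 + 0 + 9 + 7 + 0 + 3 + 1 + 0 = 50

50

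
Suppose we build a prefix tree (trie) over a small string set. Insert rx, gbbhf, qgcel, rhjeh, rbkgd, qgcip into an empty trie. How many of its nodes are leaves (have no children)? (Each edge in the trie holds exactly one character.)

6

Leaves are exactly the stored words that no other stored word extends.
Those words: "gbbhf", "qgcel", "qgcip", "rbkgd", "rhjeh", "rx"
Leaf count: 6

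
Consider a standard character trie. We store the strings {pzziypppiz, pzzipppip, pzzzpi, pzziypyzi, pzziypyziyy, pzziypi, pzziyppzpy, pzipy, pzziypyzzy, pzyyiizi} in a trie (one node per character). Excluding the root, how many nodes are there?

38

Insert word by word; a character creates a node only if that edge doesn't already exist:
  "pzziypppiz" → 10 new (p, z, z, i, y, p, p, p, i, z)
  "pzzipppip" → prefix "pzzi" already present; 5 new (p, p, p, i, p)
  "pzzzpi" → prefix "pzz" already present; 3 new (z, p, i)
  "pzziypyzi" → prefix "pzziyp" already present; 3 new (y, z, i)
  "pzziypyziyy" → prefix "pzziypyzi" already present; 2 new (y, y)
  "pzziypi" → prefix "pzziyp" already present; 1 new (i)
  "pzziyppzpy" → prefix "pzziypp" already present; 3 new (z, p, y)
  "pzipy" → prefix "pz" already present; 3 new (i, p, y)
  "pzziypyzzy" → prefix "pzziypyz" already present; 2 new (z, y)
  "pzyyiizi" → prefix "pz" already present; 6 new (y, y, i, i, z, i)
Total nodes = 10 + 5 + 3 + 3 + 2 + 1 + 3 + 3 + 2 + 6 = 38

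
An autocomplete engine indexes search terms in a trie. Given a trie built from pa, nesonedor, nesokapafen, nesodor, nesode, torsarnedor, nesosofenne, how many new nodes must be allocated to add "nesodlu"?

The longest prefix of "nesodlu" already in the trie is "nesod" (length 5).
So 7 − 5 = 2 new nodes.

2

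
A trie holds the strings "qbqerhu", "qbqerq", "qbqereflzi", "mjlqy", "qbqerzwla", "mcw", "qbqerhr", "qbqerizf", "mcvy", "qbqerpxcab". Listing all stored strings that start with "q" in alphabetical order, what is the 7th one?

qbqerzwla

Filter for "q…" and sort: "qbqereflzi", "qbqerhr", "qbqerhu", "qbqerizf", "qbqerpxcab", "qbqerq", "qbqerzwla"
Position 7: qbqerzwla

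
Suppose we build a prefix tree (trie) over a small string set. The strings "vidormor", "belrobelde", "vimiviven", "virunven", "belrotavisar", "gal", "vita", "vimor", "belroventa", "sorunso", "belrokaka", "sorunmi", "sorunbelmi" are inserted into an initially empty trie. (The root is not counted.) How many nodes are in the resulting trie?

68

Count nodes per top-level branch (shared prefixes stored once):
  'b'-branch (belrobelde, belrokaka, belrotavisar, belroventa): 26 nodes
  'g'-branch (gal): 3 nodes
  's'-branch (sorunbelmi, sorunmi, sorunso): 14 nodes
  'v'-branch (vidormor, vimiviven, vimor, virunven, vita): 25 nodes
Sum: 68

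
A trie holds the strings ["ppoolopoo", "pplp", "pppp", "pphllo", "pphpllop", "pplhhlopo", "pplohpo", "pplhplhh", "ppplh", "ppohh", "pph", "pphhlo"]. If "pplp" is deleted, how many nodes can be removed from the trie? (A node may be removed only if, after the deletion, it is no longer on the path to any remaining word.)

After clearing the end-marker at "pplp", prune upward until reaching a node still needed by another word.
The suffix "p" (1 node) is used only by "pplp"; the node for "ppl" still has the child "h", so pruning stops there.
Nodes removed: 1

1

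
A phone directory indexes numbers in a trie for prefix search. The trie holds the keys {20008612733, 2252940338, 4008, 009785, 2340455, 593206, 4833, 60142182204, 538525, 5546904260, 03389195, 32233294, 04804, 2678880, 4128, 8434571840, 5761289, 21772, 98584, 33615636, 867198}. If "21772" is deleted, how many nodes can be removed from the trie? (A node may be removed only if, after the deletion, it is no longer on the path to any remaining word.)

After clearing the end-marker at "21772", prune upward until reaching a node still needed by another word.
The suffix "1772" (4 nodes) is used only by "21772"; the node for "2" still has the child "0", so pruning stops there.
Nodes removed: 4

4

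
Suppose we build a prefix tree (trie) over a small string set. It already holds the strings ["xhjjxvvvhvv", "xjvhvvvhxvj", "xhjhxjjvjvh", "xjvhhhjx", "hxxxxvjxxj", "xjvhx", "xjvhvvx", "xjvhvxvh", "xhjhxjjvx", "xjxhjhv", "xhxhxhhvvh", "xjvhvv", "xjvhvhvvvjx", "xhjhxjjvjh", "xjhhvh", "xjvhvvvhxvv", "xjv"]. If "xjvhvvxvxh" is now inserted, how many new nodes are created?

The longest prefix of "xjvhvvxvxh" already in the trie is "xjvhvvx" (length 7).
So 10 − 7 = 3 new nodes.

3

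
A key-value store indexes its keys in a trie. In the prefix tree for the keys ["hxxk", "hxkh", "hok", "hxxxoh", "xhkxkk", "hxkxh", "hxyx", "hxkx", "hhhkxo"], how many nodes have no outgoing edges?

8

Leaves are exactly the stored words that no other stored word extends.
Those words: "hhhkxo", "hok", "hxkh", "hxkxh", "hxxk", "hxxxoh", "hxyx", "xhkxkk"
Leaf count: 8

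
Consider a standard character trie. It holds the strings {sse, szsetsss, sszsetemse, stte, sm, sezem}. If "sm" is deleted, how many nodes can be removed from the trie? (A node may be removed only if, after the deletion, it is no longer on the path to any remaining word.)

1

Walk "sm" from the leaf back toward the root, removing each node that no remaining word uses.
The suffix "m" (1 node) is used only by "sm"; the node for "s" still has the child "s", so pruning stops there.
Nodes removed: 1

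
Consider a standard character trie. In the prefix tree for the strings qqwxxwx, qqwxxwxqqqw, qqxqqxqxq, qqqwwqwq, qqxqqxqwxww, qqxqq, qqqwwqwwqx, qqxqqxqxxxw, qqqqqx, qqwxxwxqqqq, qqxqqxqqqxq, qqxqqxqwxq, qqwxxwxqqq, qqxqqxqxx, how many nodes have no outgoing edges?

Leaves are exactly the stored words that no other stored word extends.
Those words: "qqqqqx", "qqqwwqwq", "qqqwwqwwqx", "qqwxxwxqqqq", "qqwxxwxqqqw", "qqxqqxqqqxq", "qqxqqxqwxq", "qqxqqxqwxww", "qqxqqxqxq", "qqxqqxqxxxw"
Leaf count: 10

10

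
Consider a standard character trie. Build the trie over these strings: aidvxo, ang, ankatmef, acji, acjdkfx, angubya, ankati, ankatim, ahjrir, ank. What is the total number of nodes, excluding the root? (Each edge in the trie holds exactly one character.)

32

Count nodes per top-level branch (shared prefixes stored once):
  'a'-branch (acjdkfx, acji, ahjrir, aidvxo, ang, angubya, ank, ankati, ankatim, ankatmef): 32 nodes
Sum: 32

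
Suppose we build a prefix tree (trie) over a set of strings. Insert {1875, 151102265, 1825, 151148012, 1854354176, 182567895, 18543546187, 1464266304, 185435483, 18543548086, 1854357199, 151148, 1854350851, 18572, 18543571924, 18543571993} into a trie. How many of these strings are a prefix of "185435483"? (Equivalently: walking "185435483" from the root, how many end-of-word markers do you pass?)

Traverse "185435483" character by character; count nodes along the way that are marked as word ends.
Prefixes of the query that are stored words: "185435483"
Count: 1

1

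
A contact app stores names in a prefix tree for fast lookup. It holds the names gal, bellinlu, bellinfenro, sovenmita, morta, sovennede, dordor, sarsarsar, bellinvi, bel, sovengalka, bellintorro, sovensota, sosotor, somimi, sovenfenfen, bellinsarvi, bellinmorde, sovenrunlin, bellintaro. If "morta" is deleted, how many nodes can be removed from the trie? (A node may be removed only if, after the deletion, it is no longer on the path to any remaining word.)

After clearing the end-marker at "morta", prune upward until reaching a node still needed by another word.
No other word shares any prefix with "morta", so all 5 of its nodes go.
Nodes removed: 5

5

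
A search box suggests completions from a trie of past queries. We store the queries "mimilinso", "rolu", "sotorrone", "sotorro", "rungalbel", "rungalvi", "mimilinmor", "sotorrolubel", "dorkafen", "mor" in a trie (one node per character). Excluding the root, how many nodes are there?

50

Insert word by word; a character creates a node only if that edge doesn't already exist:
  "mimilinso" → 9 new (m, i, m, i, l, i, n, s, o)
  "rolu" → 4 new (r, o, l, u)
  "sotorrone" → 9 new (s, o, t, o, r, r, o, n, e)
  "sotorro" → prefix "sotorro" already present; 0 new (none)
  "rungalbel" → prefix "r" already present; 8 new (u, n, g, a, l, b, e, l)
  "rungalvi" → prefix "rungal" already present; 2 new (v, i)
  "mimilinmor" → prefix "mimilin" already present; 3 new (m, o, r)
  "sotorrolubel" → prefix "sotorro" already present; 5 new (l, u, b, e, l)
  "dorkafen" → 8 new (d, o, r, k, a, f, e, n)
  "mor" → prefix "m" already present; 2 new (o, r)
Total nodes = 9 + 4 + 9 + 0 + 8 + 2 + 3 + 5 + 8 + 2 = 50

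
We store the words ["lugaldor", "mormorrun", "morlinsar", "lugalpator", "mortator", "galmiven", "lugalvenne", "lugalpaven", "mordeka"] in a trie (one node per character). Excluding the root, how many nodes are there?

53

Count nodes per top-level branch (shared prefixes stored once):
  'g'-branch (galmiven): 8 nodes
  'l'-branch (lugaldor, lugalpator, lugalpaven, lugalvenne): 21 nodes
  'm'-branch (mordeka, morlinsar, mormorrun, mortator): 24 nodes
Sum: 53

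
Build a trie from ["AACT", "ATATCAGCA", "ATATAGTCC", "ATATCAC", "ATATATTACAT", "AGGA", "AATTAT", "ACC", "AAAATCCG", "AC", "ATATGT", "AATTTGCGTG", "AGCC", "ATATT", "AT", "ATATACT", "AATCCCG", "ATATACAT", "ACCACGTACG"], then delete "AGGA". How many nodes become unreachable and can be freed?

A node on "AGGA"'s path can go only if nothing else ends at it or branches off below it.
The suffix "GA" (2 nodes) is used only by "AGGA"; the node for "AG" still has the child "C", so pruning stops there.
Nodes removed: 2

2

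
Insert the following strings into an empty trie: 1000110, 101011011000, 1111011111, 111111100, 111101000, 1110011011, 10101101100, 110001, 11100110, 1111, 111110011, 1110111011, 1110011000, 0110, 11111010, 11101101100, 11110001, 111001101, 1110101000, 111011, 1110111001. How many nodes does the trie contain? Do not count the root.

78

Insert word by word; a character creates a node only if that edge doesn't already exist:
  "1000110" → 7 new (1, 0, 0, 0, 1, 1, 0)
  "101011011000" → prefix "10" already present; 10 new (1, 0, 1, 1, 0, 1, 1, 0, 0, 0)
  "1111011111" → prefix "1" already present; 9 new (1, 1, 1, 0, 1, 1, 1, 1, 1)
  "111111100" → prefix "1111" already present; 5 new (1, 1, 1, 0, 0)
  "111101000" → prefix "111101" already present; 3 new (0, 0, 0)
  "1110011011" → prefix "111" already present; 7 new (0, 0, 1, 1, 0, 1, 1)
  "10101101100" → prefix "10101101100" already present; 0 new (none)
  "110001" → prefix "11" already present; 4 new (0, 0, 0, 1)
  "11100110" → prefix "11100110" already present; 0 new (none)
  "1111" → prefix "1111" already present; 0 new (none)
  "111110011" → prefix "11111" already present; 4 new (0, 0, 1, 1)
  "1110111011" → prefix "1110" already present; 6 new (1, 1, 1, 0, 1, 1)
  "1110011000" → prefix "11100110" already present; 2 new (0, 0)
  "0110" → 4 new (0, 1, 1, 0)
  "11111010" → prefix "111110" already present; 2 new (1, 0)
  "11101101100" → prefix "111011" already present; 5 new (0, 1, 1, 0, 0)
  "11110001" → prefix "11110" already present; 3 new (0, 0, 1)
  "111001101" → prefix "111001101" already present; 0 new (none)
  "1110101000" → prefix "11101" already present; 5 new (0, 1, 0, 0, 0)
  "111011" → prefix "111011" already present; 0 new (none)
  "1110111001" → prefix "11101110" already present; 2 new (0, 1)
Total nodes = 7 + 10 + 9 + 5 + 3 + 7 + 0 + 4 + 0 + 0 + 4 + 6 + 2 + 4 + 2 + 5 + 3 + 0 + 5 + 0 + 2 = 78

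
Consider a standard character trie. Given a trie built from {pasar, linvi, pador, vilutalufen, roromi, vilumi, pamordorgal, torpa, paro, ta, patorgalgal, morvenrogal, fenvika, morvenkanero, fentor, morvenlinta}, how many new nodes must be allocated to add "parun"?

"par" is already a path in the trie; the remaining "un" must be added.
New nodes needed: |"parun"| − 3 = 5 − 3 = 2.

2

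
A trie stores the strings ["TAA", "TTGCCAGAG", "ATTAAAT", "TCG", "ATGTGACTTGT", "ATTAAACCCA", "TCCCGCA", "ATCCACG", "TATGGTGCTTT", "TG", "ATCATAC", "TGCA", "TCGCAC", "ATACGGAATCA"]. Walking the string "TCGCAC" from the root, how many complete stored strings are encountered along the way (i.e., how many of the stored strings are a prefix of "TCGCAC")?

2

Traverse "TCGCAC" character by character; count nodes along the way that are marked as word ends.
Prefixes of the query that are stored words: "TCG", "TCGCAC"
Count: 2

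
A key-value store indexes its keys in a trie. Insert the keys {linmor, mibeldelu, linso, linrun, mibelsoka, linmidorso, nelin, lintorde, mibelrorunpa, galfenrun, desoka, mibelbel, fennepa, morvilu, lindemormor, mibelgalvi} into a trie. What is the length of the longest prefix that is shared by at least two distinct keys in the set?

5

Look for the deepest trie node that still has at least two words in its subtree.
e.g. "mibelbel" and "mibeldelu" share the prefix "mibel" of length 5; no pair shares a longer one.
Longest shared-prefix length: 5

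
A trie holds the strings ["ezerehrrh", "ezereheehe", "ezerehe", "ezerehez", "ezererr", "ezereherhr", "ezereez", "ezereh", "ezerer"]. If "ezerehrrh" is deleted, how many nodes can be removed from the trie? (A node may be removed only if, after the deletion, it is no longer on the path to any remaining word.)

3

Walk "ezerehrrh" from the leaf back toward the root, removing each node that no remaining word uses.
The suffix "rrh" (3 nodes) is used only by "ezerehrrh"; the node for "ezereh" still has the child "e", so pruning stops there.
Nodes removed: 3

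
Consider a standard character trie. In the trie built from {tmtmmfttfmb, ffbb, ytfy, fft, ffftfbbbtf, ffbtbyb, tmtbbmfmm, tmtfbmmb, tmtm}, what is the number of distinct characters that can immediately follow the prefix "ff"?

3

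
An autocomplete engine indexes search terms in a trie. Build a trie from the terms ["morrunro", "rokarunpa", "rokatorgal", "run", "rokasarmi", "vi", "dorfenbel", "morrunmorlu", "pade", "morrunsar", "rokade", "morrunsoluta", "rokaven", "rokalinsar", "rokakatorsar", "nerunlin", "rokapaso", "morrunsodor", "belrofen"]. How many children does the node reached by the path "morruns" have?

2

Walk "morruns" from the root, arriving at one node.
Characters that immediately follow "morruns" among the stored strings: {a, o}.
That node has 2 child edges.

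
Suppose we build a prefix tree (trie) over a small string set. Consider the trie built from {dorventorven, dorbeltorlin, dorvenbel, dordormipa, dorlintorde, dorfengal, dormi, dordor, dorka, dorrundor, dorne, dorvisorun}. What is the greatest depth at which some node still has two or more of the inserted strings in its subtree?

The deepest shared node is where two words last agree before diverging.
e.g. "dordor" and "dordormipa" share the prefix "dordor" of length 6; no pair shares a longer one.
Longest shared-prefix length: 6

6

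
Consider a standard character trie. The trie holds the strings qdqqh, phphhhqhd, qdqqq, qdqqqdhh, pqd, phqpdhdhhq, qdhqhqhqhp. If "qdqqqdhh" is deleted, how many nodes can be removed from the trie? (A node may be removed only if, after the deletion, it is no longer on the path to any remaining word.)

3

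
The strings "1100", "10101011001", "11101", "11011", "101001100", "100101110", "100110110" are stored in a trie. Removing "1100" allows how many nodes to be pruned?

1

Walk "1100" from the leaf back toward the root, removing each node that no remaining word uses.
The suffix "0" (1 node) is used only by "1100"; the node for "110" still has the child "1", so pruning stops there.
Nodes removed: 1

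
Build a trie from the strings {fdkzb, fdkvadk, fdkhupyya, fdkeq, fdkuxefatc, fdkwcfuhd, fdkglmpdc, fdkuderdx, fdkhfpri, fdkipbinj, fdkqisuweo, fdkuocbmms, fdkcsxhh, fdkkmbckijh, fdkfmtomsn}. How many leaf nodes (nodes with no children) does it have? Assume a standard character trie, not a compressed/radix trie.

A leaf is a node with no children — equivalently, the end of a word that is not a proper prefix of any other stored word.
Those words: "fdkcsxhh", "fdkeq", "fdkfmtomsn", "fdkglmpdc", "fdkhfpri", "fdkhupyya", "fdkipbinj", "fdkkmbckijh", "fdkqisuweo", "fdkuderdx", "fdkuocbmms", "fdkuxefatc", "fdkvadk", "fdkwcfuhd", "fdkzb"
Leaf count: 15

15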